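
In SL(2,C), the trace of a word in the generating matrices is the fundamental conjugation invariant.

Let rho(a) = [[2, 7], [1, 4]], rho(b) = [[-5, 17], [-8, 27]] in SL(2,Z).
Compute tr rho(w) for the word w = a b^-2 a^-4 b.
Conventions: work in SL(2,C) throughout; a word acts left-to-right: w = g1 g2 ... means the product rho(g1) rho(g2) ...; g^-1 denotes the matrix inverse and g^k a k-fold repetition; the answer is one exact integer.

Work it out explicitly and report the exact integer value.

-17012075

rho(a) = [[2, 7], [1, 4]]
... * rho(b^-1) = [[27, -17], [8, -5]]  ->  [[110, -69], [59, -37]]
... * rho(b^-1) = [[27, -17], [8, -5]]  ->  [[2418, -1525], [1297, -818]]
... * rho(a^-1) = [[4, -7], [-1, 2]]  ->  [[11197, -19976], [6006, -10715]]
... * rho(a^-1) = [[4, -7], [-1, 2]]  ->  [[64764, -118331], [34739, -63472]]
... * rho(a^-1) = [[4, -7], [-1, 2]]  ->  [[377387, -690010], [202428, -370117]]
... * rho(a^-1) = [[4, -7], [-1, 2]]  ->  [[2199558, -4021729], [1179829, -2157230]]
... * rho(b) = [[-5, 17], [-8, 27]]  ->  [[21176042, -71194197], [11358695, -38188117]]
tr = 21176042 + -38188117 = -17012075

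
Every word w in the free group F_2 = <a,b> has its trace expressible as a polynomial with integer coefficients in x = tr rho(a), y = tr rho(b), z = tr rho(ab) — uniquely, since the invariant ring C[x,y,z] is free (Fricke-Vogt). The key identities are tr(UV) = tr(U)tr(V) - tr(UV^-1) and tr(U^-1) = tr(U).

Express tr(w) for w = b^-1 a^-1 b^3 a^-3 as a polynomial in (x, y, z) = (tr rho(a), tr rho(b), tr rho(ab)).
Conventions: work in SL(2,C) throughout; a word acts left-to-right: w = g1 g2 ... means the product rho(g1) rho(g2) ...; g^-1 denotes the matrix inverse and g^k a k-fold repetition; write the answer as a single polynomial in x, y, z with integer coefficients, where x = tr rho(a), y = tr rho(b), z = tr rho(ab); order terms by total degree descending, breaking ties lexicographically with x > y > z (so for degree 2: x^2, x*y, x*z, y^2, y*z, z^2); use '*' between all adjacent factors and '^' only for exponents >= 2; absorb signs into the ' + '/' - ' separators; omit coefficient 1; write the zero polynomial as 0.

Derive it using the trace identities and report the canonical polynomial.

x^3*y^3*z - x^2*y^4 - x^2*y^2*z^2 - 2*x^3*y*z - x*y^3*z + 3*x^2*y^2 + x^2*z^2 + y^4 + y^2*z^2 + 3*x*y*z - x^2 - 4*y^2 - z^2 + 2

tr(b^2) = tr(b)*tr(b) - tr(1) = y^2 - 2
tr(b^3) = tr(b)*tr(b^2) - tr(b) = y^3 - 3*y
tr(b a b) = tr(b)*tr(a b) - tr(a) = y*z - x
tr(b^3 a) = tr(b)*tr(b a b) - tr(b a) = y^2*z - x*y - z
tr(a^-1 b^3) = tr(b^3)*tr(a) - tr(b^3 a) = x*y^3 - y^2*z - 2*x*y + z
tr(b^3 a^-2) = tr(a^-1 b^3)*tr(a) - tr(a^-1 b^3 a) = x^2*y^3 - x*y^2*z - 2*x^2*y - y^3 + x*z + 3*y
tr(a^-1 b^3 a^-2) = tr(b^3 a^-2)*tr(a) - tr(b^3 a^-1) = x^3*y^3 - x^2*y^2*z - 2*x^3*y - 2*x*y^3 + x^2*z + y^2*z + 5*x*y - z
tr(a^-1 b^3 a^-3) = tr(a^-1 b^3 a^-2)*tr(a) - tr(a^-1 b^3 a^-1) = x^4*y^3 - x^3*y^2*z - 2*x^4*y - 3*x^2*y^3 + x^3*z + 2*x*y^2*z + 7*x^2*y + y^3 - 2*x*z - 3*y
tr(b^4) = tr(b)*tr(b^3) - tr(b^2) = y^4 - 4*y^2 + 2
tr(b^4 a) = tr(b)*tr(b^2 a b) - tr(b^2 a) = y^3*z - x*y^2 - 2*y*z + x
tr(b a^-1 b^3) = tr(b^4)*tr(a) - tr(b^4 a) = x*y^4 - y^3*z - 3*x*y^2 + 2*y*z + x
tr(a b a b) = tr(a b)*tr(a b) - tr(1) = z^2 - 2
tr(a b a) = tr(a)*tr(b a) - tr(b) = x*z - y
tr(a b a b^2) = tr(b)*tr(a b a b) - tr(a b a) = y*z^2 - x*z - y
tr(b^3 a b a) = tr(b)*tr(a b a b^2) - tr(a b a b) = y^2*z^2 - x*y*z - y^2 - z^2 + 2
tr(b a^-1 b^3 a) = tr(b^3 a b)*tr(a) - tr(b^3 a b a) = x*y^3*z - x^2*y^2 - y^2*z^2 - x*y*z + x^2 + y^2 + z^2 - 2
tr(a^-1 b a^-1 b^3) = tr(b a^-1 b^3)*tr(a) - tr(b a^-1 b^3 a) = x^2*y^4 - 2*x*y^3*z - 2*x^2*y^2 + y^2*z^2 + 3*x*y*z - y^2 - z^2 + 2
tr(a^-2 b a^-1 b^3) = tr(a^-1 b a^-1 b^3)*tr(a) - tr(a^-1 b a^-1 b^3 a) = x^3*y^4 - 2*x^2*y^3*z - 2*x^3*y^2 - x*y^4 + x*y^2*z^2 + 3*x^2*y*z + y^3*z + 2*x*y^2 - x*z^2 - 2*y*z + x
tr(a^-1 b^3 a^-3 b) = tr(a^-2 b a^-1 b^3)*tr(a) - tr(a^-2 b a^-1 b^3 a) = x^4*y^4 - 2*x^3*y^3*z - 2*x^4*y^2 - 2*x^2*y^4 + x^2*y^2*z^2 + 3*x^3*y*z + 3*x*y^3*z + 4*x^2*y^2 - x^2*z^2 - y^2*z^2 - 5*x*y*z + x^2 + y^2 + z^2 - 2
tr(b^-1 a^-1 b^3 a^-3) = tr(a^-1 b^3 a^-3)*tr(b) - tr(a^-1 b^3 a^-3 b) = x^3*y^3*z - x^2*y^4 - x^2*y^2*z^2 - 2*x^3*y*z - x*y^3*z + 3*x^2*y^2 + x^2*z^2 + y^4 + y^2*z^2 + 3*x*y*z - x^2 - 4*y^2 - z^2 + 2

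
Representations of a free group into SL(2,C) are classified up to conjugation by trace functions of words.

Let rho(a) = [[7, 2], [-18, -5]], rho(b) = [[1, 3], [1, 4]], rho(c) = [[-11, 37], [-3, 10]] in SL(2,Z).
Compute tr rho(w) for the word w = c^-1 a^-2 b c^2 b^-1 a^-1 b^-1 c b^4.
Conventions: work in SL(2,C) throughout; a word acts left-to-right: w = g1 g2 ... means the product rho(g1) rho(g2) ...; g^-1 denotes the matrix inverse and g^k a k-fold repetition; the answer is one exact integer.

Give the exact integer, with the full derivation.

rho(c^-1) = [[10, -37], [3, -11]]
... * rho(a^-1) = [[-5, -2], [18, 7]]  ->  [[-716, -279], [-213, -83]]
... * rho(a^-1) = [[-5, -2], [18, 7]]  ->  [[-1442, -521], [-429, -155]]
... * rho(b) = [[1, 3], [1, 4]]  ->  [[-1963, -6410], [-584, -1907]]
... * rho(c) = [[-11, 37], [-3, 10]]  ->  [[40823, -136731], [12145, -40678]]
... * rho(c) = [[-11, 37], [-3, 10]]  ->  [[-38860, 143141], [-11561, 42585]]
... * rho(b^-1) = [[4, -3], [-1, 1]]  ->  [[-298581, 259721], [-88829, 77268]]
... * rho(a^-1) = [[-5, -2], [18, 7]]  ->  [[6167883, 2415209], [1834969, 718534]]
... * rho(b^-1) = [[4, -3], [-1, 1]]  ->  [[22256323, -16088440], [6621342, -4786373]]
... * rho(c) = [[-11, 37], [-3, 10]]  ->  [[-196554233, 662599551], [-58475643, 197125924]]
... * rho(b) = [[1, 3], [1, 4]]  ->  [[466045318, 2060735505], [138650281, 613076767]]
... * rho(b) = [[1, 3], [1, 4]]  ->  [[2526780823, 9641077974], [751727048, 2868257911]]
... * rho(b) = [[1, 3], [1, 4]]  ->  [[12167858797, 46144654365], [3619984959, 13728212788]]
... * rho(b) = [[1, 3], [1, 4]]  ->  [[58312513162, 221082193851], [17348197747, 65772806029]]
tr = 58312513162 + 65772806029 = 124085319191

124085319191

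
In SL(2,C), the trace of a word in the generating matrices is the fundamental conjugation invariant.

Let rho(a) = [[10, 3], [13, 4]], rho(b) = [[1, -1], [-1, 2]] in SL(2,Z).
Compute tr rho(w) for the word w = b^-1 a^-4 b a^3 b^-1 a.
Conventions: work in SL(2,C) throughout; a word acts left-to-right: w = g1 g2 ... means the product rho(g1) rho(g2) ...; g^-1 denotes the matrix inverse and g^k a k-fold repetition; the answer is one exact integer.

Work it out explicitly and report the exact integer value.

2563360803

rho(b^-1) = [[2, 1], [1, 1]]
... * rho(a^-1) = [[4, -3], [-13, 10]]  ->  [[-5, 4], [-9, 7]]
... * rho(a^-1) = [[4, -3], [-13, 10]]  ->  [[-72, 55], [-127, 97]]
... * rho(a^-1) = [[4, -3], [-13, 10]]  ->  [[-1003, 766], [-1769, 1351]]
... * rho(a^-1) = [[4, -3], [-13, 10]]  ->  [[-13970, 10669], [-24639, 18817]]
... * rho(b) = [[1, -1], [-1, 2]]  ->  [[-24639, 35308], [-43456, 62273]]
... * rho(a) = [[10, 3], [13, 4]]  ->  [[212614, 67315], [374989, 118724]]
... * rho(a) = [[10, 3], [13, 4]]  ->  [[3001235, 907102], [5293302, 1599863]]
... * rho(a) = [[10, 3], [13, 4]]  ->  [[41804676, 12632113], [73731239, 22279358]]
... * rho(b^-1) = [[2, 1], [1, 1]]  ->  [[96241465, 54436789], [169741836, 96010597]]
... * rho(a) = [[10, 3], [13, 4]]  ->  [[1670092907, 506471551], [2945556121, 893267896]]
tr = 1670092907 + 893267896 = 2563360803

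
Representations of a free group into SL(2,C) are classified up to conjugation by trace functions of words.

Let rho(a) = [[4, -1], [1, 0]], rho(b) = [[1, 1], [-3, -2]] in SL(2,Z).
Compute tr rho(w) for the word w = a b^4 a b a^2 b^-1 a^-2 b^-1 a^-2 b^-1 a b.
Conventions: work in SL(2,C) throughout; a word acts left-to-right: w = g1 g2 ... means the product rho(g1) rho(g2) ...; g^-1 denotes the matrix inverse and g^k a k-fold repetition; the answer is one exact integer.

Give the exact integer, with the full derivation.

rho(a) = [[4, -1], [1, 0]]
... * rho(b) = [[1, 1], [-3, -2]]  ->  [[7, 6], [1, 1]]
... * rho(b) = [[1, 1], [-3, -2]]  ->  [[-11, -5], [-2, -1]]
... * rho(b) = [[1, 1], [-3, -2]]  ->  [[4, -1], [1, 0]]
... * rho(b) = [[1, 1], [-3, -2]]  ->  [[7, 6], [1, 1]]
... * rho(a) = [[4, -1], [1, 0]]  ->  [[34, -7], [5, -1]]
... * rho(b) = [[1, 1], [-3, -2]]  ->  [[55, 48], [8, 7]]
... * rho(a) = [[4, -1], [1, 0]]  ->  [[268, -55], [39, -8]]
... * rho(a) = [[4, -1], [1, 0]]  ->  [[1017, -268], [148, -39]]
... * rho(b^-1) = [[-2, -1], [3, 1]]  ->  [[-2838, -1285], [-413, -187]]
... * rho(a^-1) = [[0, 1], [-1, 4]]  ->  [[1285, -7978], [187, -1161]]
... * rho(a^-1) = [[0, 1], [-1, 4]]  ->  [[7978, -30627], [1161, -4457]]
... * rho(b^-1) = [[-2, -1], [3, 1]]  ->  [[-107837, -38605], [-15693, -5618]]
... * rho(a^-1) = [[0, 1], [-1, 4]]  ->  [[38605, -262257], [5618, -38165]]
... * rho(a^-1) = [[0, 1], [-1, 4]]  ->  [[262257, -1010423], [38165, -147042]]
... * rho(b^-1) = [[-2, -1], [3, 1]]  ->  [[-3555783, -1272680], [-517456, -185207]]
... * rho(a) = [[4, -1], [1, 0]]  ->  [[-15495812, 3555783], [-2255031, 517456]]
... * rho(b) = [[1, 1], [-3, -2]]  ->  [[-26163161, -22607378], [-3807399, -3289943]]
tr = -26163161 + -3289943 = -29453104

-29453104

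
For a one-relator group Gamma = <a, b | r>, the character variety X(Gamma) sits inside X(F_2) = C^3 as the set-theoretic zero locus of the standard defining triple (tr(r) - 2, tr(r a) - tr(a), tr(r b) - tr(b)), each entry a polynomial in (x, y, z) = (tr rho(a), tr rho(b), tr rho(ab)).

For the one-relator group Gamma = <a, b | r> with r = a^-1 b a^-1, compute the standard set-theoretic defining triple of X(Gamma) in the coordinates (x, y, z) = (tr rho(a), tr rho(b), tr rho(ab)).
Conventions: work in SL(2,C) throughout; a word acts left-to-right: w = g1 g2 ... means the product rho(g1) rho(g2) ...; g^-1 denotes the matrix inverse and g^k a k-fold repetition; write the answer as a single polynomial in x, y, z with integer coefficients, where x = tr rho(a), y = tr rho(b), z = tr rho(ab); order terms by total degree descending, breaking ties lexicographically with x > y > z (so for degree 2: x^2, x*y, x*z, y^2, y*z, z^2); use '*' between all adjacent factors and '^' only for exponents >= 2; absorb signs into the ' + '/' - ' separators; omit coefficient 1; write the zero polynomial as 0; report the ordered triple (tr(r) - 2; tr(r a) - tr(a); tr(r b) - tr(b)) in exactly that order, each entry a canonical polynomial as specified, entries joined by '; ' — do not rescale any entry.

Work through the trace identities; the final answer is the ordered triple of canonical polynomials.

trace(a^-1 b) = trace(b)*trace(a) - trace(b a)   [inverse elimination on a] = x*y - z
apply: trace(a^-1 b a^-1) = trace(a^-1 b)*trace(a) - trace(a^-1 b a)   [inverse elimination on a] = x^2*y - x*z - y
use: trace(b^2) = trace(b)*trace(b) - trace(1)   [square of b] = y^2 - 2
apply: trace(b^2 a) = trace(b)*trace(a b) - trace(a)   [square of b] = y*z - x
apply: trace(b a^-1 b) = trace(b^2)*trace(a) - trace(b^2 a)   [inverse elimination on a] = x*y^2 - y*z - x
trace(b a b a) = trace(b a)*trace(b a) - trace(1)   [split at a repeated b] = z^2 - 2
use: trace(b a^-1 b a) = trace(b a b)*trace(a) - trace(b a b a)   [inverse elimination on a] = x*y*z - x^2 - z^2 + 2
trace(a^-1 b a^-1 b) = trace(b a^-1 b)*trace(a) - trace(b a^-1 b a)   [inverse elimination on a] = x^2*y^2 - 2*x*y*z + z^2 - 2
assemble the triple (trace(r) - 2; trace(r a) - x; trace(r b) - y)

x^2*y - x*z - y - 2; x*y - x - z; x^2*y^2 - 2*x*y*z + z^2 - y - 2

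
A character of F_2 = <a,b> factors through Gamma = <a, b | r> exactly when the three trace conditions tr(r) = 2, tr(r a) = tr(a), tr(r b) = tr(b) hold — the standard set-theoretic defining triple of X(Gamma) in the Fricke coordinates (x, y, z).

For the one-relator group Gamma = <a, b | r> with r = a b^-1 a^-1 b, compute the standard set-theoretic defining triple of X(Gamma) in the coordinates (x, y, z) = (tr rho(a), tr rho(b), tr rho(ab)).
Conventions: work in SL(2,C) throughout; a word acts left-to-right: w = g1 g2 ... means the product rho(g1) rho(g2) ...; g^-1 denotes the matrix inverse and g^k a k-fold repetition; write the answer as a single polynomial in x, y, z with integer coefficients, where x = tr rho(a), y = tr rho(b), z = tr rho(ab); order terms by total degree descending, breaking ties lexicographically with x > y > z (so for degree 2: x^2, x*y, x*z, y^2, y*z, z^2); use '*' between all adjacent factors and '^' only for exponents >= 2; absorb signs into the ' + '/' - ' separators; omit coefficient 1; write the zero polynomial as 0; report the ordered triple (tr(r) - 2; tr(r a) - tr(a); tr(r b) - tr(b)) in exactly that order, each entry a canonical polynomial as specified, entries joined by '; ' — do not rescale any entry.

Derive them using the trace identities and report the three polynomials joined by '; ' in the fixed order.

-x*y*z + x^2 + y^2 + z^2 - 4; -x^2*y*z + x^3 + x*y^2 + x*z^2 - 4*x; -x*y^2*z + x^2*y + y^3 + y*z^2 - 4*y

trace(a b a) = trace(a) trace(b a) - trace(b)   [square of a] = x*z - y
use: trace(a b a b) = trace(a b) trace(a b) - trace(1)   [split at a repeated a] = z^2 - 2
trace(b a b^-1 a) = trace(a b a) trace(b) - trace(a b a b)   [inverse elimination on b] = x*y*z - y^2 - z^2 + 2
use: trace(a b^-1 a^-1 b) = trace(b a b^-1) trace(a) - trace(b a b^-1 a)   [inverse elimination on a] = -x*y*z + x^2 + y^2 + z^2 - 2
trace(a^2) = trace(a) trace(a) - trace(1)  (reduce the a square) = x^2 - 2
trace(a b a^2) = trace(a) trace(a b a) - trace(a b)  (reduce the a square) = x^2*z - x*y - z
apply: trace(b a b) = trace(b) trace(a b) - trace(a)  (reduce the b square) = y*z - x
apply: trace(a b a^2 b) = trace(a) trace(b a b a) - trace(b a b)  (reduce the a square) = x*z^2 - y*z - x
use: trace(b a^2 b^-1 a) = trace(a b a^2) trace(b) - trace(a b a^2 b)  (eliminate b^-1) = x^2*y*z - x*y^2 - x*z^2 + x
trace(a b^-1 a^-1 b a) = trace(b a^2 b^-1) trace(a) - trace(b a^2 b^-1 a)  (eliminate a^-1) = -x^2*y*z + x^3 + x*y^2 + x*z^2 - 3*x
use: trace(a b^2 a) = trace(b) trace(a^2 b) - trace(a^2) = x*y*z - x^2 - y^2 + 2
trace(a b^2 a b) = trace(b) trace(a b a b) - trace(a b a) = y*z^2 - x*z - y
use: trace(b^2 a b^-1 a) = trace(a b^2 a) trace(b) - trace(a b^2 a b) = x*y^2*z - x^2*y - y^3 - y*z^2 + x*z + 3*y
apply: trace(a b^-1 a^-1 b^2) = trace(b^2 a b^-1) trace(a) - trace(b^2 a b^-1 a) = -x*y^2*z + x^2*y + y^3 + y*z^2 - 3*y
assemble the triple (trace(r) - 2; trace(r a) - x; trace(r b) - y)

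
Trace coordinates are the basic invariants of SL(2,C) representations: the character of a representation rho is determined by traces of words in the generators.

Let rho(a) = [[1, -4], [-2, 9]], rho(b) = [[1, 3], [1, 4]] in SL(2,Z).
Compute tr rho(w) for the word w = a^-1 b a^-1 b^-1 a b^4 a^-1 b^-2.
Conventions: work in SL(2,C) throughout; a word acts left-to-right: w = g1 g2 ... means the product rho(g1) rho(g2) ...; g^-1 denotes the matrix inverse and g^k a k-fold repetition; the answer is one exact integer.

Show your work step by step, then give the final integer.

rho(a^-1) = [[9, 4], [2, 1]]
... * rho(b) = [[1, 3], [1, 4]]  ->  [[13, 43], [3, 10]]
... * rho(a^-1) = [[9, 4], [2, 1]]  ->  [[203, 95], [47, 22]]
... * rho(b^-1) = [[4, -3], [-1, 1]]  ->  [[717, -514], [166, -119]]
... * rho(a) = [[1, -4], [-2, 9]]  ->  [[1745, -7494], [404, -1735]]
... * rho(b) = [[1, 3], [1, 4]]  ->  [[-5749, -24741], [-1331, -5728]]
... * rho(b) = [[1, 3], [1, 4]]  ->  [[-30490, -116211], [-7059, -26905]]
... * rho(b) = [[1, 3], [1, 4]]  ->  [[-146701, -556314], [-33964, -128797]]
... * rho(b) = [[1, 3], [1, 4]]  ->  [[-703015, -2665359], [-162761, -617080]]
... * rho(a^-1) = [[9, 4], [2, 1]]  ->  [[-11657853, -5477419], [-2699009, -1268124]]
... * rho(b^-1) = [[4, -3], [-1, 1]]  ->  [[-41153993, 29496140], [-9527912, 6828903]]
... * rho(b^-1) = [[4, -3], [-1, 1]]  ->  [[-194112112, 152958119], [-44940551, 35412639]]
tr = -194112112 + 35412639 = -158699473

-158699473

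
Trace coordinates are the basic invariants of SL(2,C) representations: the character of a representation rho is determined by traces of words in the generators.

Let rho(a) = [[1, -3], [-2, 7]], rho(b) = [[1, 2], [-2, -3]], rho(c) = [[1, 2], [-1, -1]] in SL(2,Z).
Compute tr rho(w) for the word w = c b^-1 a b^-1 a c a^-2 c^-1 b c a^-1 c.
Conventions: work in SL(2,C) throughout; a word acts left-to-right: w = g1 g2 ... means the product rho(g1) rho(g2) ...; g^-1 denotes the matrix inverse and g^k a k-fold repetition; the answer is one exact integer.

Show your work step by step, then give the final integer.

rho(c) = [[1, 2], [-1, -1]]
... * rho(b^-1) = [[-3, -2], [2, 1]]  ->  [[1, 0], [1, 1]]
... * rho(a) = [[1, -3], [-2, 7]]  ->  [[1, -3], [-1, 4]]
... * rho(b^-1) = [[-3, -2], [2, 1]]  ->  [[-9, -5], [11, 6]]
... * rho(a) = [[1, -3], [-2, 7]]  ->  [[1, -8], [-1, 9]]
... * rho(c) = [[1, 2], [-1, -1]]  ->  [[9, 10], [-10, -11]]
... * rho(a^-1) = [[7, 3], [2, 1]]  ->  [[83, 37], [-92, -41]]
... * rho(a^-1) = [[7, 3], [2, 1]]  ->  [[655, 286], [-726, -317]]
... * rho(c^-1) = [[-1, -2], [1, 1]]  ->  [[-369, -1024], [409, 1135]]
... * rho(b) = [[1, 2], [-2, -3]]  ->  [[1679, 2334], [-1861, -2587]]
... * rho(c) = [[1, 2], [-1, -1]]  ->  [[-655, 1024], [726, -1135]]
... * rho(a^-1) = [[7, 3], [2, 1]]  ->  [[-2537, -941], [2812, 1043]]
... * rho(c) = [[1, 2], [-1, -1]]  ->  [[-1596, -4133], [1769, 4581]]
tr = -1596 + 4581 = 2985

2985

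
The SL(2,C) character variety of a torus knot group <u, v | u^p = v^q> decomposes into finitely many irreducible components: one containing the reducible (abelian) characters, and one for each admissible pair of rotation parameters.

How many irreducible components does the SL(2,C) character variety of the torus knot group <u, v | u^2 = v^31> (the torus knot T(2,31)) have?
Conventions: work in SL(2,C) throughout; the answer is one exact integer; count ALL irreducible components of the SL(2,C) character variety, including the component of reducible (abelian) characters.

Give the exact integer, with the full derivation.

16

In the torus knot group T(2,31), u^2 = v^31 is central, so an irreducible representation sends it to +I or -I (Schur).
On an irreducible component, tr(u) is locked at 2*cos(pi*alpha/2) for some alpha in 1..1, and tr(v) at 2*cos(pi*beta/31) for some beta in 1..30.
Consistency of u^2 = (-1)^alpha I with v^31 = (-1)^beta I forces alpha = beta (mod 2).
Enumerate parity-matched pairs: 1*15 odd-odd plus 0*15 even-even gives 15.
components with irreducible characters: 15; plus the single component of reducible (abelian) characters: total 16.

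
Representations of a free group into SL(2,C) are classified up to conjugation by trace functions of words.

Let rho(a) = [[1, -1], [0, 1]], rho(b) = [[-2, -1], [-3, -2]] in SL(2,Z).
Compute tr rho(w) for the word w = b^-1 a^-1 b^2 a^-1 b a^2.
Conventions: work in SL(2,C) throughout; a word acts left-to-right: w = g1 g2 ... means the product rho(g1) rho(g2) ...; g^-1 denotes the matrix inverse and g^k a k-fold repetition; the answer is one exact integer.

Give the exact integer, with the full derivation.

rho(b^-1) = [[-2, 1], [3, -2]]
... * rho(a^-1) = [[1, 1], [0, 1]]  ->  [[-2, -1], [3, 1]]
... * rho(b) = [[-2, -1], [-3, -2]]  ->  [[7, 4], [-9, -5]]
... * rho(b) = [[-2, -1], [-3, -2]]  ->  [[-26, -15], [33, 19]]
... * rho(a^-1) = [[1, 1], [0, 1]]  ->  [[-26, -41], [33, 52]]
... * rho(b) = [[-2, -1], [-3, -2]]  ->  [[175, 108], [-222, -137]]
... * rho(a) = [[1, -1], [0, 1]]  ->  [[175, -67], [-222, 85]]
... * rho(a) = [[1, -1], [0, 1]]  ->  [[175, -242], [-222, 307]]
tr = 175 + 307 = 482

482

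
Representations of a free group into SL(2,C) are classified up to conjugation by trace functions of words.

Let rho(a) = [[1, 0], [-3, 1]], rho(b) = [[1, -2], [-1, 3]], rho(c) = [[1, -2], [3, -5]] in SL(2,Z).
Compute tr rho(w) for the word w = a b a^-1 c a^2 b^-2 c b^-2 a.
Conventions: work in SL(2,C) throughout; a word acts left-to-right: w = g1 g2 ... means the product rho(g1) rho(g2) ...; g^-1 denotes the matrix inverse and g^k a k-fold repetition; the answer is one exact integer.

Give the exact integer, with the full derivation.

70754

rho(a) = [[1, 0], [-3, 1]]
... * rho(b) = [[1, -2], [-1, 3]]  ->  [[1, -2], [-4, 9]]
... * rho(a^-1) = [[1, 0], [3, 1]]  ->  [[-5, -2], [23, 9]]
... * rho(c) = [[1, -2], [3, -5]]  ->  [[-11, 20], [50, -91]]
... * rho(a) = [[1, 0], [-3, 1]]  ->  [[-71, 20], [323, -91]]
... * rho(a) = [[1, 0], [-3, 1]]  ->  [[-131, 20], [596, -91]]
... * rho(b^-1) = [[3, 2], [1, 1]]  ->  [[-373, -242], [1697, 1101]]
... * rho(b^-1) = [[3, 2], [1, 1]]  ->  [[-1361, -988], [6192, 4495]]
... * rho(c) = [[1, -2], [3, -5]]  ->  [[-4325, 7662], [19677, -34859]]
... * rho(b^-1) = [[3, 2], [1, 1]]  ->  [[-5313, -988], [24172, 4495]]
... * rho(b^-1) = [[3, 2], [1, 1]]  ->  [[-16927, -11614], [77011, 52839]]
... * rho(a) = [[1, 0], [-3, 1]]  ->  [[17915, -11614], [-81506, 52839]]
tr = 17915 + 52839 = 70754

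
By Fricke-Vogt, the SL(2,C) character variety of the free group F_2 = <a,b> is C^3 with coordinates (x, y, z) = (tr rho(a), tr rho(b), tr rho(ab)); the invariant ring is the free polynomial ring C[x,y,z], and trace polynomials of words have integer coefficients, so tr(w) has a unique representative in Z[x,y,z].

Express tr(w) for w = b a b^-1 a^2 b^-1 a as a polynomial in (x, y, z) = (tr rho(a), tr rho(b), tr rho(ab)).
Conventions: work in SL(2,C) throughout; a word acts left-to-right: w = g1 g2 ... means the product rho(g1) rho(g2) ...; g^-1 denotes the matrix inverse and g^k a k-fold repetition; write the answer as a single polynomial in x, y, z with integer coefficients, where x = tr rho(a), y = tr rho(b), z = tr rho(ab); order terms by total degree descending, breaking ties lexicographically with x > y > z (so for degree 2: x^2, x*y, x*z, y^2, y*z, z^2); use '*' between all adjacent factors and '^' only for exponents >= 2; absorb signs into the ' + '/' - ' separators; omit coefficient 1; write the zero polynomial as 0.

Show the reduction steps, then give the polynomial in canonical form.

trace(a b a) = trace(a)*trace(b a) - trace(b) = x*z - y
apply: trace(a^2 b a) = trace(a)*trace(a b a) - trace(a b) = x^2*z - x*y - z
apply: trace(a^3 b a) = trace(a)*trace(a^2 b a) - trace(a^2 b) = x^3*z - x^2*y - 2*x*z + y
trace(b a b a) = trace(b a)*trace(b a) - trace(1) = z^2 - 2
trace(b a b) = trace(b)*trace(a b) - trace(a) = y*z - x
use: trace(b a b a^2) = trace(a)*trace(b a b a) - trace(b a b) = x*z^2 - y*z - x
apply: trace(a^3 b a b) = trace(a)*trace(b a b a^2) - trace(b a b a) = x^2*z^2 - x*y*z - x^2 - z^2 + 2
trace(a b a b^-1 a^2) = trace(a^3 b a)*trace(b) - trace(a^3 b a b) = x^3*y*z - x^2*y^2 - x^2*z^2 - x*y*z + x^2 + y^2 + z^2 - 2
use: trace(b a b a b a) = trace(b a b a)*trace(b a) - trace(a b) = z^3 - 3*z
trace(b a b a b) = trace(b)*trace(a b a b) - trace(a b a) = y*z^2 - x*z - y
apply: trace(a^2 b a b a b) = trace(a)*trace(b a b a b a) - trace(b a b a b) = x*z^3 - y*z^2 - 2*x*z + y
trace(a b a b^-1 a^2 b) = trace(a^2 b a b a)*trace(b) - trace(a^2 b a b a b) = x^2*y*z^2 - x*y^2*z - x*z^3 - x^2*y + 2*x*z + y
trace(b a b^-1 a^2 b^-1 a) = trace(a b a b^-1 a^2)*trace(b) - trace(a b a b^-1 a^2 b) = x^3*y^2*z - x^2*y^3 - 2*x^2*y*z^2 + x*z^3 + 2*x^2*y + y^3 + y*z^2 - 2*x*z - 3*y

x^3*y^2*z - x^2*y^3 - 2*x^2*y*z^2 + x*z^3 + 2*x^2*y + y^3 + y*z^2 - 2*x*z - 3*y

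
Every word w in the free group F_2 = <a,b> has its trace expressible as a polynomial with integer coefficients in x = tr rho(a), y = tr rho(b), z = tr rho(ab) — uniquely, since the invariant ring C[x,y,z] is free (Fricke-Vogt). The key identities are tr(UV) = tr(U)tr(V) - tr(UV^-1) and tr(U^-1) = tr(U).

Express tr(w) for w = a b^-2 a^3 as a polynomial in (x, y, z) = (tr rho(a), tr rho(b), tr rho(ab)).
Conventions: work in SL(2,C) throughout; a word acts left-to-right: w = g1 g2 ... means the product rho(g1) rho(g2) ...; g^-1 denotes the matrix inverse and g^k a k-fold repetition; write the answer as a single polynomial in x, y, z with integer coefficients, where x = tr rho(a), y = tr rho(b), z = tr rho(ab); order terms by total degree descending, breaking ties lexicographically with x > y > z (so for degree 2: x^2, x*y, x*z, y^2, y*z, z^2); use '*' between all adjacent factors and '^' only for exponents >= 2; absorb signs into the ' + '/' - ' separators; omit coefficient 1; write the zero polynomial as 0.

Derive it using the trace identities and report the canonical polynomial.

x^4*y^2 - x^3*y*z - x^4 - 3*x^2*y^2 + 2*x*y*z + 4*x^2 + y^2 - 2

next, trace(a^2) = trace(a) trace(a) - trace(1)  (reduce the a square) = x^2 - 2
and trace(a^3) = trace(a) trace(a^2) - trace(a)  (reduce the a square) = x^3 - 3*x
and trace(a^4) = trace(a) trace(a^3) - trace(a^2)  (reduce the a square) = x^4 - 4*x^2 + 2
trace(b a^2) = trace(a) trace(b a) - trace(b)  (reduce the a square) = x*z - y
trace(a^2 b a) = trace(a) trace(b a^2) - trace(b a)  (reduce the a square) = x^2*z - x*y - z
trace(a^4 b) = trace(a) trace(a^2 b a) - trace(a^2 b)  (reduce the a square) = x^3*z - x^2*y - 2*x*z + y
trace(a^4 b^-1) = trace(a^4) trace(b) - trace(a^4 b)  (eliminate b^-1) = x^4*y - x^3*z - 3*x^2*y + 2*x*z + y
trace(a b^-2 a^3) = trace(a^4 b^-1) trace(b) - trace(a^4)  (eliminate b^-1) = x^4*y^2 - x^3*y*z - x^4 - 3*x^2*y^2 + 2*x*y*z + 4*x^2 + y^2 - 2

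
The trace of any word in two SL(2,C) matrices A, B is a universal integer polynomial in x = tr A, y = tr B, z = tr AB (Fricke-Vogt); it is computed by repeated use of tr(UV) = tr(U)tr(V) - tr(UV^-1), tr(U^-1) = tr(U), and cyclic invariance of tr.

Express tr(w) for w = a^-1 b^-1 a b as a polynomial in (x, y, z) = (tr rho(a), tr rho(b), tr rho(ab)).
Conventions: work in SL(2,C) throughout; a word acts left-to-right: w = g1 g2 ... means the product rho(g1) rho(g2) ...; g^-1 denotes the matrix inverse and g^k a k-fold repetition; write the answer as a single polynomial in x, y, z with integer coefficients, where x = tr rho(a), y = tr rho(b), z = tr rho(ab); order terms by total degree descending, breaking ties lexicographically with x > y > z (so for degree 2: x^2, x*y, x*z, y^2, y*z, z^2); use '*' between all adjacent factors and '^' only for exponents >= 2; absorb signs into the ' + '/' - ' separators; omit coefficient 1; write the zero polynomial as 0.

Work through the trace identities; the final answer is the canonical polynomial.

-x*y*z + x^2 + y^2 + z^2 - 2

trace(b a b) = trace(b)*trace(a b) - trace(a)   [square of b] = y*z - x
trace(b a b a) = trace(a b)*trace(a b) - trace(1)   [split at a repeated a] = z^2 - 2
trace(a b a^-1 b) = trace(b a b)*trace(a) - trace(b a b a)   [inverse elimination on a] = x*y*z - x^2 - z^2 + 2
trace(a^-1 b^-1 a b) = trace(a b a^-1)*trace(b) - trace(a b a^-1 b)   [inverse elimination on b] = -x*y*z + x^2 + y^2 + z^2 - 2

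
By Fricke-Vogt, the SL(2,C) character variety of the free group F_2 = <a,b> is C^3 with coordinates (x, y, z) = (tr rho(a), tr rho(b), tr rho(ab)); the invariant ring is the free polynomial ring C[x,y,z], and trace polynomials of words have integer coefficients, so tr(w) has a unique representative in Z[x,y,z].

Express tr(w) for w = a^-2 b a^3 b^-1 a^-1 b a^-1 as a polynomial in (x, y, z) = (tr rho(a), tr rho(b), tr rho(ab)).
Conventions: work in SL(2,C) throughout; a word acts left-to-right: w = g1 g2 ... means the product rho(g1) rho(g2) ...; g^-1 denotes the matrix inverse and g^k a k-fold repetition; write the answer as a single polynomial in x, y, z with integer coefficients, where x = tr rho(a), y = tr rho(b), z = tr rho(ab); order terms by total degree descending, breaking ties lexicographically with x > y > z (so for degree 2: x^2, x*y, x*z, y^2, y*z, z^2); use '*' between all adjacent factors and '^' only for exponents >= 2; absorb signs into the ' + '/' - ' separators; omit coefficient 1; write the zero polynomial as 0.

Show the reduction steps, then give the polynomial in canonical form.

-x^6*y^2*z + x^7*y + x^5*y^3 + 2*x^5*y*z^2 - x^6*z + 2*x^4*y^2*z - x^4*z^3 - 7*x^5*y - 3*x^3*y^3 - 5*x^3*y*z^2 + 6*x^4*z + 2*x^2*z^3 + 14*x^3*y + 2*x*y^3 + 3*x*y*z^2 - 9*x^2*z - y^2*z - z^3 - 7*x*y + 3*z

tr(b^2 a) = tr(b)*tr(a b) - tr(a)   [square of b] = y*z - x
tr(b^2) = tr(b)*tr(b) - tr(1)   [square of b] = y^2 - 2
tr(b^2 a^2) = tr(a)*tr(b^2 a) - tr(b^2)   [square of a] = x*y*z - x^2 - y^2 + 2
so tr(b^2 a^3) = tr(a)*tr(b^2 a^2) - tr(b^2 a)   [square of a] = x^2*y*z - x^3 - x*y^2 - y*z + 3*x
reduce: tr(b a^4 b) = tr(a)*tr(b^2 a^3) - tr(b^2 a^2)   [square of a] = x^3*y*z - x^4 - x^2*y^2 - 2*x*y*z + 4*x^2 + y^2 - 2
reduce: tr(b a b a) = tr(b a)*tr(b a) - tr(1)   [split at a repeated b] = z^2 - 2
reduce: tr(b a b a^2) = tr(a)*tr(b a b a) - tr(b a b)   [square of a] = x*z^2 - y*z - x
tr(a^2 b a b a) = tr(a)*tr(b a b a^2) - tr(b a b a)   [square of a] = x^2*z^2 - x*y*z - x^2 - z^2 + 2
tr(b a^4 b a) = tr(a)*tr(a^2 b a b a) - tr(a^2 b a b)   [square of a] = x^3*z^2 - x^2*y*z - x^3 - 2*x*z^2 + y*z + 3*x
tr(a b a^-1 b a^3) = tr(b a^4 b)*tr(a) - tr(b a^4 b a)   [inverse elimination on a] = x^4*y*z - x^5 - x^3*y^2 - x^3*z^2 - x^2*y*z + 5*x^3 + x*y^2 + 2*x*z^2 - y*z - 5*x
tr(b a^2) = tr(a)*tr(b a) - tr(b)   [square of a] = x*z - y
so tr(a b a^2) = tr(a)*tr(b a^2) - tr(b a)   [square of a] = x^2*z - x*y - z
tr(a^3 b a) = tr(a)*tr(a b a^2) - tr(a b a)   [square of a] = x^3*z - x^2*y - 2*x*z + y
reduce: tr(b a^3 b a b) = tr(b)*tr(a^3 b a b) - tr(a^3 b a)   [square of b] = x^2*y*z^2 - x^3*z - x*y^2*z - y*z^2 + 2*x*z + y
so tr(b a b a b a) = tr(b a)*tr(b a b a) - tr(b^-1 a^-1)   [split at a repeated b] = z^3 - 3*z
reduce: tr(b a b a b) = tr(b)*tr(a b a b) - tr(a b a)   [square of b] = y*z^2 - x*z - y
reduce: tr(b a b a b a^2) = tr(a)*tr(b a b a b a) - tr(b a b a b)   [square of a] = x*z^3 - y*z^2 - 2*x*z + y
tr(b a^3 b a b a) = tr(a)*tr(b a b a b a^2) - tr(b a b a b a)   [square of a] = x^2*z^3 - x*y*z^2 - 2*x^2*z - z^3 + x*y + 3*z
so tr(a b a^-1 b a^3 b) = tr(b a^3 b a b)*tr(a) - tr(b a^3 b a b a)   [inverse elimination on a] = x^3*y*z^2 - x^4*z - x^2*y^2*z - x^2*z^3 + 4*x^2*z + z^3 - 3*z
reduce: tr(a^-1 b a^3 b^-1 a b) = tr(a b a^-1 b a^3)*tr(b) - tr(a b a^-1 b a^3 b)   [inverse elimination on b] = x^4*y^2*z - x^5*y - x^3*y^3 - 2*x^3*y*z^2 + x^4*z + x^2*z^3 + 5*x^3*y + x*y^3 + 2*x*y*z^2 - 4*x^2*z - y^2*z - z^3 - 5*x*y + 3*z
reduce: tr(b a^3 b^-1 a b) = tr(a b^2 a^3)*tr(b) - tr(a b^2 a^3 b)   [inverse elimination on b] = x^3*y^2*z - x^4*y - x^2*y^3 - x^2*y*z^2 + x^3*z - x*y^2*z + 4*x^2*y + y^3 + y*z^2 - 2*x*z - 3*y
reduce: tr(a^-1 b a^3 b^-1 a b a^-1) = tr(a^-1 b a^3 b^-1 a b)*tr(a) - tr(a^-1 b a^3 b^-1 a b a)   [inverse elimination on a] = x^5*y^2*z - x^6*y - x^4*y^3 - 2*x^4*y*z^2 + x^5*z - x^3*y^2*z + x^3*z^3 + 6*x^4*y + 2*x^2*y^3 + 3*x^2*y*z^2 - 5*x^3*z - x*z^3 - 9*x^2*y - y^3 - y*z^2 + 5*x*z + 3*y
tr(b a^-3 b a^3 b^-1 a) = tr(a^-1 b a^3 b^-1 a b a^-1)*tr(a) - tr(a^-1 b a^3 b^-1 a b)   [inverse elimination on a] = x^6*y^2*z - x^7*y - x^5*y^3 - 2*x^5*y*z^2 + x^6*z - 2*x^4*y^2*z + x^4*z^3 + 7*x^5*y + 3*x^3*y^3 + 5*x^3*y*z^2 - 6*x^4*z - 2*x^2*z^3 - 14*x^3*y - 2*x*y^3 - 3*x*y*z^2 + 9*x^2*z + y^2*z + z^3 + 8*x*y - 3*z
reduce: tr(a^-2 b a^3 b^-1 a^-1 b a^-1) = tr(b a^-3 b a^3 b^-1)*tr(a) - tr(b a^-3 b a^3 b^-1 a)   [inverse elimination on a] = -x^6*y^2*z + x^7*y + x^5*y^3 + 2*x^5*y*z^2 - x^6*z + 2*x^4*y^2*z - x^4*z^3 - 7*x^5*y - 3*x^3*y^3 - 5*x^3*y*z^2 + 6*x^4*z + 2*x^2*z^3 + 14*x^3*y + 2*x*y^3 + 3*x*y*z^2 - 9*x^2*z - y^2*z - z^3 - 7*x*y + 3*z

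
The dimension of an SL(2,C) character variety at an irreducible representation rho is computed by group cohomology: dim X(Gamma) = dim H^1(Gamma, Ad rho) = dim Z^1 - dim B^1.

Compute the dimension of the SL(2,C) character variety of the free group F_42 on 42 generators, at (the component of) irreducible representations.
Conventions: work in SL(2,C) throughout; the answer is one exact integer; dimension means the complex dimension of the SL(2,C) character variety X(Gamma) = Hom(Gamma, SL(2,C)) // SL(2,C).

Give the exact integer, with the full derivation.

Gamma = F_42 has 42 generators and no relators.
So Z^1 = (sl_2)^42 in full: dim Z^1 = 126.
dim B^1 = 3: the coboundary map is injective because an irreducible image has centralizer 0 in sl_2.
Therefore dim X = 126 - 3 = 123.

123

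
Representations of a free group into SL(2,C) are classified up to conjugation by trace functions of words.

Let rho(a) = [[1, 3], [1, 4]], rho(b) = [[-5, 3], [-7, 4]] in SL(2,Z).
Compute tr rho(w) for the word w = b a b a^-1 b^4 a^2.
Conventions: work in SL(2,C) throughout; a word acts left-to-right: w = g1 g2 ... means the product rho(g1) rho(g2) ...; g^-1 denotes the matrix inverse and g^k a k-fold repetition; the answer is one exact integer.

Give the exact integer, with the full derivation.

rho(b) = [[-5, 3], [-7, 4]]
... * rho(a) = [[1, 3], [1, 4]]  ->  [[-2, -3], [-3, -5]]
... * rho(b) = [[-5, 3], [-7, 4]]  ->  [[31, -18], [50, -29]]
... * rho(a^-1) = [[4, -3], [-1, 1]]  ->  [[142, -111], [229, -179]]
... * rho(b) = [[-5, 3], [-7, 4]]  ->  [[67, -18], [108, -29]]
... * rho(b) = [[-5, 3], [-7, 4]]  ->  [[-209, 129], [-337, 208]]
... * rho(b) = [[-5, 3], [-7, 4]]  ->  [[142, -111], [229, -179]]
... * rho(b) = [[-5, 3], [-7, 4]]  ->  [[67, -18], [108, -29]]
... * rho(a) = [[1, 3], [1, 4]]  ->  [[49, 129], [79, 208]]
... * rho(a) = [[1, 3], [1, 4]]  ->  [[178, 663], [287, 1069]]
tr = 178 + 1069 = 1247

1247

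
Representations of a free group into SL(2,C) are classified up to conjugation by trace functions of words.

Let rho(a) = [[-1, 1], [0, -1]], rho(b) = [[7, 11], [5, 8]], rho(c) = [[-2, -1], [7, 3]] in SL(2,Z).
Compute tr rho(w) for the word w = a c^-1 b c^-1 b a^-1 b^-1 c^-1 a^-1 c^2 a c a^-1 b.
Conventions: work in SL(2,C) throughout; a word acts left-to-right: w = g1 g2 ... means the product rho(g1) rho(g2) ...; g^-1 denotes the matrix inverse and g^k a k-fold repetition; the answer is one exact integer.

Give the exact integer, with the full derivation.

-22701980

rho(a) = [[-1, 1], [0, -1]]
... * rho(c^-1) = [[3, 1], [-7, -2]]  ->  [[-10, -3], [7, 2]]
... * rho(b) = [[7, 11], [5, 8]]  ->  [[-85, -134], [59, 93]]
... * rho(c^-1) = [[3, 1], [-7, -2]]  ->  [[683, 183], [-474, -127]]
... * rho(b) = [[7, 11], [5, 8]]  ->  [[5696, 8977], [-3953, -6230]]
... * rho(a^-1) = [[-1, -1], [0, -1]]  ->  [[-5696, -14673], [3953, 10183]]
... * rho(b^-1) = [[8, -11], [-5, 7]]  ->  [[27797, -40055], [-19291, 27798]]
... * rho(c^-1) = [[3, 1], [-7, -2]]  ->  [[363776, 107907], [-252459, -74887]]
... * rho(a^-1) = [[-1, -1], [0, -1]]  ->  [[-363776, -471683], [252459, 327346]]
... * rho(c) = [[-2, -1], [7, 3]]  ->  [[-2574229, -1051273], [1786504, 729579]]
... * rho(c) = [[-2, -1], [7, 3]]  ->  [[-2210453, -579590], [1534045, 402233]]
... * rho(a) = [[-1, 1], [0, -1]]  ->  [[2210453, -1630863], [-1534045, 1131812]]
... * rho(c) = [[-2, -1], [7, 3]]  ->  [[-15836947, -7103042], [10990774, 4929481]]
... * rho(a^-1) = [[-1, -1], [0, -1]]  ->  [[15836947, 22939989], [-10990774, -15920255]]
... * rho(b) = [[7, 11], [5, 8]]  ->  [[225558574, 357726329], [-156536693, -248260554]]
tr = 225558574 + -248260554 = -22701980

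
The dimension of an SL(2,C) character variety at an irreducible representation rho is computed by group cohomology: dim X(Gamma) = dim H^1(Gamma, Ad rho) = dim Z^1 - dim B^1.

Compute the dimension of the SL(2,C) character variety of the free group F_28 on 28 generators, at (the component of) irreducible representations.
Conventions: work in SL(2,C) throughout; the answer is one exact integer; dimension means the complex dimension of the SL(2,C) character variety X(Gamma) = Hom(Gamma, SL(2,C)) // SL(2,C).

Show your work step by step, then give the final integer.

Here Gamma is free of rank 28 — no relator constrains a cocycle.
A cocycle picks one sl_2 vector per generator freely, giving dim Z^1 = 3*28 = 84.
At an irreducible rho the centralizer of the image in sl_2 is 0, so the coboundary map sl_2 -> Z^1 is injective: dim B^1 = 3.
Therefore dim X = 84 - 3 = 81.

81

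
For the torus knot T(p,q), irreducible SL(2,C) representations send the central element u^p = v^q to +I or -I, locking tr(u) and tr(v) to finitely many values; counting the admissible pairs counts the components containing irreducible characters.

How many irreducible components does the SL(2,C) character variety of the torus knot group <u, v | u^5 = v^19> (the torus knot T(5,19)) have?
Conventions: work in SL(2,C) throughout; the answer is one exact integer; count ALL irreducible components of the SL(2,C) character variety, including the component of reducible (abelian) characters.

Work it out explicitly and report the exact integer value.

In the torus knot group T(5,19), u^5 = v^19 is central, so an irreducible representation sends it to +I or -I (Schur).
So on each irreducible component the traces are pinned: tr(u) = 2*cos(pi*alpha/5) with 1 <= alpha <= 4, tr(v) = 2*cos(pi*beta/19) with 1 <= beta <= 18.
u^5 = (-1)^alpha I and v^19 = (-1)^beta I must agree, so alpha and beta have equal parity.
count pairs: odd alpha (2 choices) x odd beta (9), plus even alpha (2) x even beta (9): 2*9 + 2*9 = 36.
components with irreducible characters: 36; plus the single component of reducible (abelian) characters: total 37.

37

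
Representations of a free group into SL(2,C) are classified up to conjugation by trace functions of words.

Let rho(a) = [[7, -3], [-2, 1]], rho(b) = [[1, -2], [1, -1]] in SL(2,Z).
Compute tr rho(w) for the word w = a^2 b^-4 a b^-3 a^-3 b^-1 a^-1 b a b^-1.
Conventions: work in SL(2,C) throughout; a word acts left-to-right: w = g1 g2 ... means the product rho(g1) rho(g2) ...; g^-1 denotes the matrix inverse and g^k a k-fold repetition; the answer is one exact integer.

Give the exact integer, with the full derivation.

rho(a) = [[7, -3], [-2, 1]]
... * rho(a) = [[7, -3], [-2, 1]]  ->  [[55, -24], [-16, 7]]
... * rho(b^-1) = [[-1, 2], [-1, 1]]  ->  [[-31, 86], [9, -25]]
... * rho(b^-1) = [[-1, 2], [-1, 1]]  ->  [[-55, 24], [16, -7]]
... * rho(b^-1) = [[-1, 2], [-1, 1]]  ->  [[31, -86], [-9, 25]]
... * rho(b^-1) = [[-1, 2], [-1, 1]]  ->  [[55, -24], [-16, 7]]
... * rho(a) = [[7, -3], [-2, 1]]  ->  [[433, -189], [-126, 55]]
... * rho(b^-1) = [[-1, 2], [-1, 1]]  ->  [[-244, 677], [71, -197]]
... * rho(b^-1) = [[-1, 2], [-1, 1]]  ->  [[-433, 189], [126, -55]]
... * rho(b^-1) = [[-1, 2], [-1, 1]]  ->  [[244, -677], [-71, 197]]
... * rho(a^-1) = [[1, 3], [2, 7]]  ->  [[-1110, -4007], [323, 1166]]
... * rho(a^-1) = [[1, 3], [2, 7]]  ->  [[-9124, -31379], [2655, 9131]]
... * rho(a^-1) = [[1, 3], [2, 7]]  ->  [[-71882, -247025], [20917, 71882]]
... * rho(b^-1) = [[-1, 2], [-1, 1]]  ->  [[318907, -390789], [-92799, 113716]]
... * rho(a^-1) = [[1, 3], [2, 7]]  ->  [[-462671, -1778802], [134633, 517615]]
... * rho(b) = [[1, -2], [1, -1]]  ->  [[-2241473, 2704144], [652248, -786881]]
... * rho(a) = [[7, -3], [-2, 1]]  ->  [[-21098599, 9428563], [6139498, -2743625]]
... * rho(b^-1) = [[-1, 2], [-1, 1]]  ->  [[11670036, -32768635], [-3395873, 9535371]]
tr = 11670036 + 9535371 = 21205407

21205407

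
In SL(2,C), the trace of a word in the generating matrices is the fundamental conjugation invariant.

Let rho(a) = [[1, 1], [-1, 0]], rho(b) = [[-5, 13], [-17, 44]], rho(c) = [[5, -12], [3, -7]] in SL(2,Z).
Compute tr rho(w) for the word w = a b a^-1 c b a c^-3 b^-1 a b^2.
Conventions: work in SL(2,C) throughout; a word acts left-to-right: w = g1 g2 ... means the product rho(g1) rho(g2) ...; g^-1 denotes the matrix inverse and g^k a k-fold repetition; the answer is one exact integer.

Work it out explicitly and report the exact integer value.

rho(a) = [[1, 1], [-1, 0]]
... * rho(b) = [[-5, 13], [-17, 44]]  ->  [[-22, 57], [5, -13]]
... * rho(a^-1) = [[0, -1], [1, 1]]  ->  [[57, 79], [-13, -18]]
... * rho(c) = [[5, -12], [3, -7]]  ->  [[522, -1237], [-119, 282]]
... * rho(b) = [[-5, 13], [-17, 44]]  ->  [[18419, -47642], [-4199, 10861]]
... * rho(a) = [[1, 1], [-1, 0]]  ->  [[66061, 18419], [-15060, -4199]]
... * rho(c^-1) = [[-7, 12], [-3, 5]]  ->  [[-517684, 884827], [118017, -201715]]
... * rho(c^-1) = [[-7, 12], [-3, 5]]  ->  [[969307, -1788073], [-220974, 407629]]
... * rho(c^-1) = [[-7, 12], [-3, 5]]  ->  [[-1420930, 2691319], [323931, -613543]]
... * rho(b^-1) = [[44, -13], [17, -5]]  ->  [[-16768497, 5015495], [3822733, -1143388]]
... * rho(a) = [[1, 1], [-1, 0]]  ->  [[-21783992, -16768497], [4966121, 3822733]]
... * rho(b) = [[-5, 13], [-17, 44]]  ->  [[393984409, -1021005764], [-89817066, 232759825]]
... * rho(b) = [[-5, 13], [-17, 44]]  ->  [[15387175943, -39802456299], [-3507831695, 9073810442]]
tr = 15387175943 + 9073810442 = 24460986385

24460986385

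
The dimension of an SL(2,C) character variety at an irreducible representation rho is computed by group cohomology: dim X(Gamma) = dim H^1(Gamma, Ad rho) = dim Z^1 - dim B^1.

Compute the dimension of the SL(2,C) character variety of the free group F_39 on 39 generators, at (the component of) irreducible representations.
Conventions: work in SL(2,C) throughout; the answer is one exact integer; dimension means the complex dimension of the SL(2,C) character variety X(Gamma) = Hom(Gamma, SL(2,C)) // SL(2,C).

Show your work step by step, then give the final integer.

114

Here Gamma is free of rank 39 — no relator constrains a cocycle.
Z^1(Gamma, Ad rho) = (sl_2)^39: a cocycle is a free choice of one sl_2 vector per generator, so dim Z^1 = 3*39 = 117.
dim B^1 = 3: the coboundary map is injective because an irreducible image has centralizer 0 in sl_2.
Therefore dim X = 117 - 3 = 114.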